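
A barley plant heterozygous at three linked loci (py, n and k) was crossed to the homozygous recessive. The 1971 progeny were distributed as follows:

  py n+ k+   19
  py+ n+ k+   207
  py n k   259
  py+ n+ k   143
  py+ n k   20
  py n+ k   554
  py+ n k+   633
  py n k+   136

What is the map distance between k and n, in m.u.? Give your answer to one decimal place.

25.6 m.u.

The two most frequent reciprocal classes, py n+ k and py+ n k+, are the parental types, so the F1 was py n+ k / py+ n k+.
The two rarest classes, py n+ k+ and py+ n k, are the double crossovers. Comparing them with the parentals, only the k allele has switched, so k is the middle locus and the order is py – k – n.
Crossovers in the k–n interval produce the single-crossover classes py n k and py+ n+ k+ (259 + 207 = 466) plus the double crossovers (39).
RF(k–n) = (466 + 39) / 1971 = 505/1971 = 0.2562 → 25.6 m.u.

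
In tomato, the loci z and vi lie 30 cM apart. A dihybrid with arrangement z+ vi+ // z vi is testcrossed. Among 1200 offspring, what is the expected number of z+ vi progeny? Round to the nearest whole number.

A map distance of 30 cM corresponds to a recombination frequency of 0.300.
The F1 is z+ vi+ / z vi, so z+ vi is a recombinant gamete class with expected frequency r/2 = 0.300/2 = 0.1500.
Expected number = 0.1500 × 1200 = 180.00 ≈ 180.

180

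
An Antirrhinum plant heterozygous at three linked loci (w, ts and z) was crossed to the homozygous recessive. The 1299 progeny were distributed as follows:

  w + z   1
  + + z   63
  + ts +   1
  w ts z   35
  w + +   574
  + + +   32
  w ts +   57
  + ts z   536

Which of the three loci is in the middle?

z

The two most frequent reciprocal classes, w + + and + ts z, are the parental types, so the F1 was w + + / + ts z.
The two rarest classes, w + z and + ts +, are the double crossovers. Comparing them with the parentals, only the z allele has switched, so z is the middle locus and the order is w – z – ts.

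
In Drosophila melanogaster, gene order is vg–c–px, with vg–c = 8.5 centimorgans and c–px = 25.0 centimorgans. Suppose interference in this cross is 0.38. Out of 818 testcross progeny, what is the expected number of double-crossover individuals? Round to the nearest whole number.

11

Map distances give recombination frequencies of 0.085 and 0.250 for the two intervals.
With interference 0.38 (so coincidence = 0.62), expected double-crossover frequency = 0.085 × 0.250 × 0.62 = 0.01318.
Expected number = 0.01318 × 818 = 10.78 ≈ 11.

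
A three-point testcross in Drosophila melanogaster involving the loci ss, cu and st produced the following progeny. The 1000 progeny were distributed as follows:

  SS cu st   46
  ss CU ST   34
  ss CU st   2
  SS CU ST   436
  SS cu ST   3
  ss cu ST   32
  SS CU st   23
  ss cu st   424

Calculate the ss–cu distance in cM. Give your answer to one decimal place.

The two most frequent reciprocal classes, SS CU ST and ss cu st, are the parental types, so the F1 was SS CU ST / ss cu st.
The two rarest classes, SS cu ST and ss CU st, are the double crossovers. Comparing them with the parentals, only the cu allele has switched, so cu is the middle locus and the order is ss – cu – st.
Crossovers in the ss–cu interval produce the single-crossover classes ss CU ST and SS cu st (34 + 46 = 80) plus the double crossovers (5).
RF(ss–cu) = (80 + 5) / 1000 = 85/1000 = 0.0850 → 8.5 cM.

8.5 cM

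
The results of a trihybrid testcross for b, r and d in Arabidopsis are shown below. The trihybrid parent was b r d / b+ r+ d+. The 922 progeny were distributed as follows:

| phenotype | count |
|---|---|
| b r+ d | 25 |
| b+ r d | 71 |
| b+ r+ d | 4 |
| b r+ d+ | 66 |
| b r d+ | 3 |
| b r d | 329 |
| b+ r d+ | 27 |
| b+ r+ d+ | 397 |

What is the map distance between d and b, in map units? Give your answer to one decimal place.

15.6 map units

The two rarest classes, b r d+ and b+ r+ d, are the double crossovers. Comparing them with the parentals, only the d allele has switched, so d is the middle locus and the order is b – d – r.
Crossovers in the b–d interval produce the single-crossover classes b+ r d and b r+ d+ (71 + 66 = 137) plus the double crossovers (7).
RF(b–d) = (137 + 7) / 922 = 144/922 = 0.1562 → 15.6 map units.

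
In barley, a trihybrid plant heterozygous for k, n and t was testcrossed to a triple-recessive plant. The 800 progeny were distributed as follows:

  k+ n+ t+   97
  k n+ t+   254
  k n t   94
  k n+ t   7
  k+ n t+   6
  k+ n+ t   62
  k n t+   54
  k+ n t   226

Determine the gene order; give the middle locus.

t

The two most frequent reciprocal classes, k+ n t and k n+ t+, are the parental types, so the F1 was k+ n t / k n+ t+.
The two rarest classes, k+ n t+ and k n+ t, are the double crossovers. Comparing them with the parentals, only the t allele has switched, so t is the middle locus and the order is n – t – k.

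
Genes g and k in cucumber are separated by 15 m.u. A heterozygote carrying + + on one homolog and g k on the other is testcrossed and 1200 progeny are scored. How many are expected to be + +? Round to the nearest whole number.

A map distance of 15 m.u. corresponds to a recombination frequency of 0.150.
The F1 is + + / g k, so + + is a parental gamete class with expected frequency (1 − r)/2 = 0.850/2 = 0.4250.
Expected number = 0.4250 × 1200 = 510.00 ≈ 510.

510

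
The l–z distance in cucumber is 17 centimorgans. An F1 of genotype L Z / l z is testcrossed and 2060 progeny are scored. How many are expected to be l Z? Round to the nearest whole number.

A map distance of 17 centimorgans corresponds to a recombination frequency of 0.170.
The F1 is L Z / l z, so l Z is a recombinant gamete class with expected frequency r/2 = 0.170/2 = 0.0850.
Expected number = 0.0850 × 2060 = 175.10 ≈ 175.

175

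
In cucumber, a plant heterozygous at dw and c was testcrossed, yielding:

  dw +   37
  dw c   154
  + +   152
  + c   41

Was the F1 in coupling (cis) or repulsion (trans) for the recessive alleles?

cis

The two most frequent classes are + + (152) and dw c (154); these are the parental (non-recombinant) types.
So the F1 carried + + on one chromosome and dw c on the other — the recessive alleles are on the same chromosome (cis / coupling).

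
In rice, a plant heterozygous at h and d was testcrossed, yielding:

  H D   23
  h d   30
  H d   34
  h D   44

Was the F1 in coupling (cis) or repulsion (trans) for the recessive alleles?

The two most frequent classes are H d (34) and h D (44); these are the parental (non-recombinant) types.
So the F1 carried H d on one chromosome and h D on the other — the recessive alleles are on opposite chromosomes (trans / repulsion).

trans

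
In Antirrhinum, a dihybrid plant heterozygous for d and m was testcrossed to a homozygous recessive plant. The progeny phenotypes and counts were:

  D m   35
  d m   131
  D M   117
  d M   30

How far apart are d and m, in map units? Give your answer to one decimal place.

20.8 map units

The two most frequent classes, D M (117) and d m (131), are the parental types, so the F1 was D M / d m.
The recombinant classes are D m and d M: 35 + 30 = 65.
Recombination frequency = 65/313 = 0.2077 ≈ 20.8%, i.e. 20.8 map units.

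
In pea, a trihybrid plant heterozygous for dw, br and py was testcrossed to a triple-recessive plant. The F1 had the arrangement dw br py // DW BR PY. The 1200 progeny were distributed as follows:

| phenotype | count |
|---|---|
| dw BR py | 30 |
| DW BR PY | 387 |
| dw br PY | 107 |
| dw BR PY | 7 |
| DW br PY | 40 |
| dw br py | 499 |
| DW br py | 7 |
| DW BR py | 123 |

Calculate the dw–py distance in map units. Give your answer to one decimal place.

The two rarest classes, DW br py and dw BR PY, are the double crossovers. Comparing them with the parentals, only the dw allele has switched, so dw is the middle locus and the order is py – dw – br.
Crossovers in the py–dw interval produce the single-crossover classes dw br PY and DW BR py (107 + 123 = 230) plus the double crossovers (14).
RF(py–dw) = (230 + 14) / 1200 = 244/1200 = 0.2033 → 20.3 map units.

20.3 map units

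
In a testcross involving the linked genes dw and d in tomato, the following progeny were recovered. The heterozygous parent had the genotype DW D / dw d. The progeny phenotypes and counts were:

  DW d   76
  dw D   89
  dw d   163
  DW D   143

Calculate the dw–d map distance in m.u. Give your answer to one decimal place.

35.0 m.u.

The recombinant classes are DW d and dw D: 76 + 89 = 165.
Recombination frequency = 165/471 = 0.3503 ≈ 35.0%, i.e. 35.0 m.u.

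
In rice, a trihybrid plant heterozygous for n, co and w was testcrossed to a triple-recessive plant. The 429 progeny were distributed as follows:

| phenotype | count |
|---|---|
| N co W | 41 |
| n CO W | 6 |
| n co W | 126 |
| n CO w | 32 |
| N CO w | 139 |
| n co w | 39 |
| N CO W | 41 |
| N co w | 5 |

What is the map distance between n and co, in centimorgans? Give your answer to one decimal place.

The two most frequent reciprocal classes, n co W and N CO w, are the parental types, so the F1 was n co W / N CO w.
The two rarest classes, n CO W and N co w, are the double crossovers. Comparing them with the parentals, only the co allele has switched, so co is the middle locus and the order is n – co – w.
Crossovers in the n–co interval produce the single-crossover classes N co W and n CO w (41 + 32 = 73) plus the double crossovers (11).
RF(n–co) = (73 + 11) / 429 = 84/429 = 0.1958 → 19.6 centimorgans.

19.6 centimorgans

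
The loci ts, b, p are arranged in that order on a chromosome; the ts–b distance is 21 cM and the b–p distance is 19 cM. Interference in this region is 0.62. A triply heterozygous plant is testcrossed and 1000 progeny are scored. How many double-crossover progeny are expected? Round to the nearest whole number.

15

Map distances give recombination frequencies of 0.210 and 0.190 for the two intervals.
With interference 0.62 (so coincidence = 0.38), expected double-crossover frequency = 0.210 × 0.190 × 0.38 = 0.01516.
Expected number = 0.01516 × 1000 = 15.16 ≈ 15.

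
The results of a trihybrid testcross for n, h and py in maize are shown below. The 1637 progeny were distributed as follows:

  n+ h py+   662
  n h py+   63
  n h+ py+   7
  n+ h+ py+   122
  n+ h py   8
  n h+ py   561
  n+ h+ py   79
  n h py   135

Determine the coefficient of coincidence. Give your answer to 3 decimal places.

The two most frequent reciprocal classes, n h+ py and n+ h py+, are the parental types, so the F1 was n h+ py / n+ h py+.
The two rarest classes, n h+ py+ and n+ h py, are the double crossovers. Comparing them with the parentals, only the py allele has switched, so py is the middle locus and the order is n – py – h.
n–py: (142 + 15)/1637 = 0.0959; py–h: (257 + 15)/1637 = 0.1662.
Expected DCO frequency = 0.0959 × 0.1662 ≈ 0.01594; observed = 15/1637 ≈ 0.00916.
Coefficient of coincidence = 0.00916/0.01594 ≈ 0.575.

0.575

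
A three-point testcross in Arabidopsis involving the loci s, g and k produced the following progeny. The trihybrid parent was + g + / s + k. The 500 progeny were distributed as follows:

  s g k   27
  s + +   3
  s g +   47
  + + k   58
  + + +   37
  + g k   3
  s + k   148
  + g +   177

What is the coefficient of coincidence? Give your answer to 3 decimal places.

0.386

The two rarest classes, + g k and s + +, are the double crossovers. Comparing them with the parentals, only the k allele has switched, so k is the middle locus and the order is s – k – g.
s–k: (105 + 6)/500 = 0.2220; k–g: (64 + 6)/500 = 0.1400.
Expected DCO frequency = 0.2220 × 0.1400 ≈ 0.03108; observed = 6/500 ≈ 0.01200.
Coefficient of coincidence = 0.01200/0.03108 ≈ 0.386.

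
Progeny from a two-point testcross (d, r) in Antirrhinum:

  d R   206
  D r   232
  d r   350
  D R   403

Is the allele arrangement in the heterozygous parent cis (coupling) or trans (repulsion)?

cis

The two most frequent classes are D R (403) and d r (350); these are the parental (non-recombinant) types.
So the F1 carried D R on one chromosome and d r on the other — the recessive alleles are on the same chromosome (cis / coupling).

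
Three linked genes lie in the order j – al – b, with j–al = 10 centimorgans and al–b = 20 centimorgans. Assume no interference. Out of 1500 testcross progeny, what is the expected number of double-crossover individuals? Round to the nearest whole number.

Map distances give recombination frequencies of 0.100 and 0.200 for the two intervals.
With no interference, expected double-crossover frequency = 0.100 × 0.200 = 0.02000.
Expected number = 0.02000 × 1500 = 30.00 ≈ 30.

30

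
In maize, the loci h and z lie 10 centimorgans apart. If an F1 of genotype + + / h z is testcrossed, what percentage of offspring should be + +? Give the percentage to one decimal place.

A map distance of 10 centimorgans corresponds to a recombination frequency of 0.100.
The F1 is + + / h z, so + + is a parental gamete class with expected frequency (1 − r)/2 = 0.900/2 = 0.4500.
That is 0.4500 = 45.0% of the progeny.

45.0%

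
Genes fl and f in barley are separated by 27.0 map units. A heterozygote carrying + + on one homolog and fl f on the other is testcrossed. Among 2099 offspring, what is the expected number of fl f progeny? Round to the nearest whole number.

766

A map distance of 27.0 map units corresponds to a recombination frequency of 0.270.
The F1 is + + / fl f, so fl f is a parental gamete class with expected frequency (1 − r)/2 = 0.730/2 = 0.3650.
Expected number = 0.3650 × 2099 = 766.13 ≈ 766.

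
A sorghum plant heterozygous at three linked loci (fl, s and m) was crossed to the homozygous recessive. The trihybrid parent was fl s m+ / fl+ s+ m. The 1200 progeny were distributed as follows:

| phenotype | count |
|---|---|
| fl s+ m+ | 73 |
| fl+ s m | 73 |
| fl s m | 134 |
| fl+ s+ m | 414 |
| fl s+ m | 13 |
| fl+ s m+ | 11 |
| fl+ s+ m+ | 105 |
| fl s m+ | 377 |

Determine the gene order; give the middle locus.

The two rarest classes, fl+ s m+ and fl s+ m, are the double crossovers. Comparing them with the parentals, only the fl allele has switched, so fl is the middle locus and the order is s – fl – m.

fl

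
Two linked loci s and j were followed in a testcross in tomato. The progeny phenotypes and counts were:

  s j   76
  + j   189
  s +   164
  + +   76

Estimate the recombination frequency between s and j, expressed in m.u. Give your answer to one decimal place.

30.1 m.u.

The two most frequent classes, + j (189) and s + (164), are the parental types, so the F1 was + j / s +.
The recombinant classes are + + and s j: 76 + 76 = 152.
Recombination frequency = 152/505 = 0.3010 ≈ 30.1%, i.e. 30.1 m.u.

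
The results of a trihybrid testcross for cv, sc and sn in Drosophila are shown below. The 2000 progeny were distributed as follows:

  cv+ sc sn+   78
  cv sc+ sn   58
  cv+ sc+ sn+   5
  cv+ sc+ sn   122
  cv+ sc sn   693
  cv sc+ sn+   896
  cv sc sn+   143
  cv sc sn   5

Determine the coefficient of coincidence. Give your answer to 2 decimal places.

0.50

The two most frequent reciprocal classes, cv+ sc sn and cv sc+ sn+, are the parental types, so the F1 was cv+ sc sn / cv sc+ sn+.
The two rarest classes, cv sc sn and cv+ sc+ sn+, are the double crossovers. Comparing them with the parentals, only the cv allele has switched, so cv is the middle locus and the order is sn – cv – sc.
sn–cv: (136 + 10)/2000 = 0.0730; cv–sc: (265 + 10)/2000 = 0.1375.
Expected DCO frequency = 0.0730 × 0.1375 ≈ 0.01004; observed = 10/2000 ≈ 0.00500.
Coefficient of coincidence = 0.00500/0.01004 ≈ 0.50.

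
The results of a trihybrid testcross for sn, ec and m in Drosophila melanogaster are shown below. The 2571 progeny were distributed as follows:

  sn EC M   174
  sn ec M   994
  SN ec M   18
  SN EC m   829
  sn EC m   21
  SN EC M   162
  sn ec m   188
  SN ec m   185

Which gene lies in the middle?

The two most frequent reciprocal classes, SN EC m and sn ec M, are the parental types, so the F1 was SN EC m / sn ec M.
The two rarest classes, sn EC m and SN ec M, are the double crossovers. Comparing them with the parentals, only the sn allele has switched, so sn is the middle locus and the order is m – sn – ec.

sn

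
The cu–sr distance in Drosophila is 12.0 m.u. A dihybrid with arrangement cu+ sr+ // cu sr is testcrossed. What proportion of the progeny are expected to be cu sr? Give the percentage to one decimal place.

A map distance of 12.0 m.u. corresponds to a recombination frequency of 0.120.
The F1 is cu+ sr+ / cu sr, so cu sr is a parental gamete class with expected frequency (1 − r)/2 = 0.880/2 = 0.4400.
That is 0.4400 = 44.0% of the progeny.

44.0%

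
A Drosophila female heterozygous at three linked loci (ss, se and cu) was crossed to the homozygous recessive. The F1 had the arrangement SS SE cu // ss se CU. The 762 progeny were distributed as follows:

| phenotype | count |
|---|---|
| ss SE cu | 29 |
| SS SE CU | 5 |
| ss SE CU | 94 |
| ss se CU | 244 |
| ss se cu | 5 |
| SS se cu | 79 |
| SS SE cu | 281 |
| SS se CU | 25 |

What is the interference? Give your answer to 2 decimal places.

The two rarest classes, SS SE CU and ss se cu, are the double crossovers. Comparing them with the parentals, only the cu allele has switched, so cu is the middle locus and the order is ss – cu – se.
ss–cu: (54 + 10)/762 = 0.0840; cu–se: (173 + 10)/762 = 0.2402.
Expected DCO frequency = 0.0840 × 0.2402 ≈ 0.02018; observed = 10/762 ≈ 0.01312.
Coefficient of coincidence = 0.01312/0.02018 ≈ 0.65; interference = 1 − 0.65 = 0.35.

0.35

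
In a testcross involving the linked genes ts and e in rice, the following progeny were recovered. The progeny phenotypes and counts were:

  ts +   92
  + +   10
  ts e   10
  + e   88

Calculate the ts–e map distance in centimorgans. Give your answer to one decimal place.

The two most frequent classes, + e (88) and ts + (92), are the parental types, so the F1 was + e / ts +.
The recombinant classes are + + and ts e: 10 + 10 = 20.
Recombination frequency = 20/200 = 0.1000 ≈ 10.0%, i.e. 10.0 centimorgans.

10.0 centimorgans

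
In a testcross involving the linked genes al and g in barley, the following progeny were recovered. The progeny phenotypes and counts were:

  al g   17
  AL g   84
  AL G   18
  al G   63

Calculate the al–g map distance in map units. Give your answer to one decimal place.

The two most frequent classes, AL g (84) and al G (63), are the parental types, so the F1 was AL g / al G.
The recombinant classes are AL G and al g: 18 + 17 = 35.
Recombination frequency = 35/182 = 0.1923 ≈ 19.2%, i.e. 19.2 map units.

19.2 map units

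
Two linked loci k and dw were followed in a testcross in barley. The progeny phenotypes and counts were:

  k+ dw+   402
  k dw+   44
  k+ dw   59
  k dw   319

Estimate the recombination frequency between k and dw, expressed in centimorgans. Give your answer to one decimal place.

12.5 centimorgans

The two most frequent classes, k+ dw+ (402) and k dw (319), are the parental types, so the F1 was k+ dw+ / k dw.
The recombinant classes are k+ dw and k dw+: 59 + 44 = 103.
Recombination frequency = 103/824 = 0.1250 ≈ 12.5%, i.e. 12.5 centimorgans.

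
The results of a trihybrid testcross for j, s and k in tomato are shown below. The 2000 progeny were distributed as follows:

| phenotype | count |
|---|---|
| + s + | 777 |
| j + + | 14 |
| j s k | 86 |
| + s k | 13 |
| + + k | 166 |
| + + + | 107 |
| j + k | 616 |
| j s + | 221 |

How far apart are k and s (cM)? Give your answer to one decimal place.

11.0 cM

The two most frequent reciprocal classes, + s + and j + k, are the parental types, so the F1 was + s + / j + k.
The two rarest classes, + s k and j + +, are the double crossovers. Comparing them with the parentals, only the k allele has switched, so k is the middle locus and the order is j – k – s.
Crossovers in the k–s interval produce the single-crossover classes + + + and j s k (107 + 86 = 193) plus the double crossovers (27).
RF(k–s) = (193 + 27) / 2000 = 220/2000 = 0.1100 → 11.0 cM.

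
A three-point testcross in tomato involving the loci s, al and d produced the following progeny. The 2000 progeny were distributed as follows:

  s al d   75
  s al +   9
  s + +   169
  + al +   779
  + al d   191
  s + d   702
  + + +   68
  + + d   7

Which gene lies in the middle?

The two most frequent reciprocal classes, s + d and + al +, are the parental types, so the F1 was s + d / + al +.
The two rarest classes, + + d and s al +, are the double crossovers. Comparing them with the parentals, only the s allele has switched, so s is the middle locus and the order is d – s – al.

s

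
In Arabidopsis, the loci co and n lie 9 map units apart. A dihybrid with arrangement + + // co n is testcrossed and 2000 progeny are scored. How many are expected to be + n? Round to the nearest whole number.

A map distance of 9 map units corresponds to a recombination frequency of 0.090.
The F1 is + + / co n, so + n is a recombinant gamete class with expected frequency r/2 = 0.090/2 = 0.0450.
Expected number = 0.0450 × 2000 = 90.00 ≈ 90.

90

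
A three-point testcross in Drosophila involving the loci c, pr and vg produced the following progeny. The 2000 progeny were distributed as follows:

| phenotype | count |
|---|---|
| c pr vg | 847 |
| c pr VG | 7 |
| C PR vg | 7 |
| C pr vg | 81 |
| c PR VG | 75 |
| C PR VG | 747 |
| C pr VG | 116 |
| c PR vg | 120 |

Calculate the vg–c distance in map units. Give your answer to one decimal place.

8.5 map units

The two most frequent reciprocal classes, c pr vg and C PR VG, are the parental types, so the F1 was c pr vg / C PR VG.
The two rarest classes, c pr VG and C PR vg, are the double crossovers. Comparing them with the parentals, only the vg allele has switched, so vg is the middle locus and the order is pr – vg – c.
Crossovers in the vg–c interval produce the single-crossover classes C pr vg and c PR VG (81 + 75 = 156) plus the double crossovers (14).
RF(vg–c) = (156 + 14) / 2000 = 170/2000 = 0.0850 → 8.5 map units.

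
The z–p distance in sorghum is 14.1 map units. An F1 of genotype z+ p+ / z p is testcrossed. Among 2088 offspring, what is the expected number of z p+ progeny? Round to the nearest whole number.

147

A map distance of 14.1 map units corresponds to a recombination frequency of 0.141.
The F1 is z+ p+ / z p, so z p+ is a recombinant gamete class with expected frequency r/2 = 0.141/2 = 0.0705.
Expected number = 0.0705 × 2088 = 147.20 ≈ 147.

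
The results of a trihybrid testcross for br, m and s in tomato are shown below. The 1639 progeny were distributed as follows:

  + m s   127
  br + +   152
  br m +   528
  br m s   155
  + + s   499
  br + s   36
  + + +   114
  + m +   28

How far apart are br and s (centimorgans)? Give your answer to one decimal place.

The two most frequent reciprocal classes, + + s and br m +, are the parental types, so the F1 was + + s / br m +.
The two rarest classes, br + s and + m +, are the double crossovers. Comparing them with the parentals, only the br allele has switched, so br is the middle locus and the order is s – br – m.
Crossovers in the s–br interval produce the single-crossover classes + + + and br m s (114 + 155 = 269) plus the double crossovers (64).
RF(s–br) = (269 + 64) / 1639 = 333/1639 = 0.2032 → 20.3 centimorgans.

20.3 centimorgans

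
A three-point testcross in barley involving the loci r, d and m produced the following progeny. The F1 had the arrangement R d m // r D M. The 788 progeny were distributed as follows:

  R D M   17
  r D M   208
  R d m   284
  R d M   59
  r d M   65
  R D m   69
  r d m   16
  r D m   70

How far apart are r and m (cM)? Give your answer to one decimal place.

20.6 cM

The two rarest classes, r d m and R D M, are the double crossovers. Comparing them with the parentals, only the r allele has switched, so r is the middle locus and the order is d – r – m.
Crossovers in the r–m interval produce the single-crossover classes R d M and r D m (59 + 70 = 129) plus the double crossovers (33).
RF(r–m) = (129 + 33) / 788 = 162/788 = 0.2056 → 20.6 cM.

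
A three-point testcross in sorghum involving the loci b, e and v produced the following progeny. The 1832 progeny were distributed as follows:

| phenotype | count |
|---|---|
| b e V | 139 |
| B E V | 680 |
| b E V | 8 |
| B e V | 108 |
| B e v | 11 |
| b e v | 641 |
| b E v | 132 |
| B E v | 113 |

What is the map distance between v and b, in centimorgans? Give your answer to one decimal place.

The two most frequent reciprocal classes, b e v and B E V, are the parental types, so the F1 was b e v / B E V.
The two rarest classes, B e v and b E V, are the double crossovers. Comparing them with the parentals, only the b allele has switched, so b is the middle locus and the order is e – b – v.
Crossovers in the b–v interval produce the single-crossover classes b e V and B E v (139 + 113 = 252) plus the double crossovers (19).
RF(b–v) = (252 + 19) / 1832 = 271/1832 = 0.1479 → 14.8 centimorgans.

14.8 centimorgans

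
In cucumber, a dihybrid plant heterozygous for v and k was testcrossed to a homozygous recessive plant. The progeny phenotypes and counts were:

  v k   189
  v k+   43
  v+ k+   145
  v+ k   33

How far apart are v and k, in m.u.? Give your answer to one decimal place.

18.5 m.u.

The two most frequent classes, v+ k+ (145) and v k (189), are the parental types, so the F1 was v+ k+ / v k.
The recombinant classes are v+ k and v k+: 33 + 43 = 76.
Recombination frequency = 76/410 = 0.1854 ≈ 18.5%, i.e. 18.5 m.u.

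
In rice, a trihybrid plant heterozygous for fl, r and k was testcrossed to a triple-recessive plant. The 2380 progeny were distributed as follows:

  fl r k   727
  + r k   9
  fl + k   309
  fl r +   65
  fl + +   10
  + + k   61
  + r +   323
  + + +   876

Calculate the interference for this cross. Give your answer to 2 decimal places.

The two most frequent reciprocal classes, + + + and fl r k, are the parental types, so the F1 was + + + / fl r k.
The two rarest classes, fl + + and + r k, are the double crossovers. Comparing them with the parentals, only the fl allele has switched, so fl is the middle locus and the order is k – fl – r.
k–fl: (126 + 19)/2380 = 0.0609; fl–r: (632 + 19)/2380 = 0.2735.
Expected DCO frequency = 0.0609 × 0.2735 ≈ 0.01666; observed = 19/2380 ≈ 0.00798.
Coefficient of coincidence = 0.00798/0.01666 ≈ 0.48; interference = 1 − 0.48 = 0.52.

0.52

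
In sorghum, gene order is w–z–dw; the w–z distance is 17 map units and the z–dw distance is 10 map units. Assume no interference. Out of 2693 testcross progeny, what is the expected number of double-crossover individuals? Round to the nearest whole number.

Map distances give recombination frequencies of 0.170 and 0.100 for the two intervals.
With no interference, expected double-crossover frequency = 0.170 × 0.100 = 0.01700.
Expected number = 0.01700 × 2693 = 45.78 ≈ 46.

46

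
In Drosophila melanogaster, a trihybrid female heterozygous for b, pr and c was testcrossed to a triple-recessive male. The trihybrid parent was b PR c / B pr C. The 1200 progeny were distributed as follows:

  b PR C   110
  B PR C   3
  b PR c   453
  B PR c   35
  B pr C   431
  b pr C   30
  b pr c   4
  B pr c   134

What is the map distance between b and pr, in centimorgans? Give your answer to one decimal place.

The two rarest classes, b pr c and B PR C, are the double crossovers. Comparing them with the parentals, only the pr allele has switched, so pr is the middle locus and the order is b – pr – c.
Crossovers in the b–pr interval produce the single-crossover classes B PR c and b pr C (35 + 30 = 65) plus the double crossovers (7).
RF(b–pr) = (65 + 7) / 1200 = 72/1200 = 0.0600 → 6.0 centimorgans.

6.0 centimorgans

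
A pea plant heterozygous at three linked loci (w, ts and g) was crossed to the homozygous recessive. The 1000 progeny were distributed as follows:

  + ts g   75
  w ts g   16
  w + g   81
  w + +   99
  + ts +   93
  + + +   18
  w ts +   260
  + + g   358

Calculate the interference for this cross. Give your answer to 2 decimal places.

0.21

The two most frequent reciprocal classes, w ts + and + + g, are the parental types, so the F1 was w ts + / + + g.
The two rarest classes, w ts g and + + +, are the double crossovers. Comparing them with the parentals, only the g allele has switched, so g is the middle locus and the order is w – g – ts.
w–g: (174 + 34)/1000 = 0.2080; g–ts: (174 + 34)/1000 = 0.2080.
Expected DCO frequency = 0.2080 × 0.2080 ≈ 0.04326; observed = 34/1000 ≈ 0.03400.
Coefficient of coincidence = 0.03400/0.04326 ≈ 0.79; interference = 1 − 0.79 = 0.21.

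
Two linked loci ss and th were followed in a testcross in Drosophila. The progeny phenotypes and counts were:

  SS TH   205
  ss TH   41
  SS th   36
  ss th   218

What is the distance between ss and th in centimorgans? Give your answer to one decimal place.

15.4 centimorgans

The two most frequent classes, SS TH (205) and ss th (218), are the parental types, so the F1 was SS TH / ss th.
The recombinant classes are SS th and ss TH: 36 + 41 = 77.
Recombination frequency = 77/500 = 0.1540 ≈ 15.4%, i.e. 15.4 centimorgans.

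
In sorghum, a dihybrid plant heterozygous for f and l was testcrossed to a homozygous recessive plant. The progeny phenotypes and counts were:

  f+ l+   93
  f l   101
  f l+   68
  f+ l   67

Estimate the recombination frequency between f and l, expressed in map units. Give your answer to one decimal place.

The two most frequent classes, f+ l+ (93) and f l (101), are the parental types, so the F1 was f+ l+ / f l.
The recombinant classes are f+ l and f l+: 67 + 68 = 135.
Recombination frequency = 135/329 = 0.4103 ≈ 41.0%, i.e. 41.0 map units.

41.0 map units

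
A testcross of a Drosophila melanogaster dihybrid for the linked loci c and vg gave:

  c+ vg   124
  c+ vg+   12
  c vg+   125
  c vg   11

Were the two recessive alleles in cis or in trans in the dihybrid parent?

The two most frequent classes are c+ vg (124) and c vg+ (125); these are the parental (non-recombinant) types.
So the F1 carried c+ vg on one chromosome and c vg+ on the other — the recessive alleles are on opposite chromosomes (trans / repulsion).

trans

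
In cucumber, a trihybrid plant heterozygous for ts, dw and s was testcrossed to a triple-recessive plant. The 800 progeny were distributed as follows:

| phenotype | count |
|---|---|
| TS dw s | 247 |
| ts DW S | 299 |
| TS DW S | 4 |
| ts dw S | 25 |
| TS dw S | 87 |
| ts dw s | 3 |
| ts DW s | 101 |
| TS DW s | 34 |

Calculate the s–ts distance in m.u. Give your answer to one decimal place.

The two most frequent reciprocal classes, TS dw s and ts DW S, are the parental types, so the F1 was TS dw s / ts DW S.
The two rarest classes, ts dw s and TS DW S, are the double crossovers. Comparing them with the parentals, only the ts allele has switched, so ts is the middle locus and the order is s – ts – dw.
Crossovers in the s–ts interval produce the single-crossover classes TS dw S and ts DW s (87 + 101 = 188) plus the double crossovers (7).
RF(s–ts) = (188 + 7) / 800 = 195/800 = 0.2437 → 24.4 m.u.

24.4 m.u.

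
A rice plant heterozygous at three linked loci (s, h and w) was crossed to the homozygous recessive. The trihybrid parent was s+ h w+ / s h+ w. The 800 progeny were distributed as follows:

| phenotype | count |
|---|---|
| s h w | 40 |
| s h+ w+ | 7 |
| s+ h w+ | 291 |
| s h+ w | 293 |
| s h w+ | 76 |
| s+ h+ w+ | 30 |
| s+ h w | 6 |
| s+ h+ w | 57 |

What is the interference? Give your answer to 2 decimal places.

The two rarest classes, s+ h w and s h+ w+, are the double crossovers. Comparing them with the parentals, only the w allele has switched, so w is the middle locus and the order is s – w – h.
s–w: (133 + 13)/800 = 0.1825; w–h: (70 + 13)/800 = 0.1037.
Expected DCO frequency = 0.1825 × 0.1037 ≈ 0.01893; observed = 13/800 ≈ 0.01625.
Coefficient of coincidence = 0.01625/0.01893 ≈ 0.86; interference = 1 − 0.86 = 0.14.

0.14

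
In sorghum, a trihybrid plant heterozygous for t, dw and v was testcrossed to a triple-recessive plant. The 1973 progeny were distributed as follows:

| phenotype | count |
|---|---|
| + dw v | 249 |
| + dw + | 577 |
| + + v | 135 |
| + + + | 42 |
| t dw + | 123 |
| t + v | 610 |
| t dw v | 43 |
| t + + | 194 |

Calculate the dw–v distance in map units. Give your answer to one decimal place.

26.8 map units

The two most frequent reciprocal classes, t + v and + dw +, are the parental types, so the F1 was t + v / + dw +.
The two rarest classes, t dw v and + + +, are the double crossovers. Comparing them with the parentals, only the dw allele has switched, so dw is the middle locus and the order is v – dw – t.
Crossovers in the v–dw interval produce the single-crossover classes t + + and + dw v (194 + 249 = 443) plus the double crossovers (85).
RF(v–dw) = (443 + 85) / 1973 = 528/1973 = 0.2676 → 26.8 map units.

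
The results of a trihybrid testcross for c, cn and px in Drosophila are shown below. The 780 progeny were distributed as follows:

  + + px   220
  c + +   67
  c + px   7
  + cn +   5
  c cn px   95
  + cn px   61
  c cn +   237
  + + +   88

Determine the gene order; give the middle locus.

The two most frequent reciprocal classes, c cn + and + + px, are the parental types, so the F1 was c cn + / + + px.
The two rarest classes, + cn + and c + px, are the double crossovers. Comparing them with the parentals, only the c allele has switched, so c is the middle locus and the order is px – c – cn.

c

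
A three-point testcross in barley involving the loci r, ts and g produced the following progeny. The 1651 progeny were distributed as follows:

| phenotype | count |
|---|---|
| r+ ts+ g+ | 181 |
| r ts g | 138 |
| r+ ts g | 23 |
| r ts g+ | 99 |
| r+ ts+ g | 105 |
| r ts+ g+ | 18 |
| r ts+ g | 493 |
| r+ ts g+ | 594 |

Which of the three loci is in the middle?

The two most frequent reciprocal classes, r ts+ g and r+ ts g+, are the parental types, so the F1 was r ts+ g / r+ ts g+.
The two rarest classes, r ts+ g+ and r+ ts g, are the double crossovers. Comparing them with the parentals, only the g allele has switched, so g is the middle locus and the order is ts – g – r.

g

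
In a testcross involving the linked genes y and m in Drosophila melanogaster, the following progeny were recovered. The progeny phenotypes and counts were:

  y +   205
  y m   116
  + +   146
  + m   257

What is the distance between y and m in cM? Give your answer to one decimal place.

36.2 cM

The two most frequent classes, + m (257) and y + (205), are the parental types, so the F1 was + m / y +.
The recombinant classes are + + and y m: 146 + 116 = 262.
Recombination frequency = 262/724 = 0.3619 ≈ 36.2%, i.e. 36.2 cM.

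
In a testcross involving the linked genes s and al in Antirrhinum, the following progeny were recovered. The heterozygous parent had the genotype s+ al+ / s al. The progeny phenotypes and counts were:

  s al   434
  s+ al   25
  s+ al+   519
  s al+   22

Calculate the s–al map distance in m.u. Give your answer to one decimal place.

4.7 m.u.

The recombinant classes are s+ al and s al+: 25 + 22 = 47.
Recombination frequency = 47/1000 = 0.0470 ≈ 4.7%, i.e. 4.7 m.u.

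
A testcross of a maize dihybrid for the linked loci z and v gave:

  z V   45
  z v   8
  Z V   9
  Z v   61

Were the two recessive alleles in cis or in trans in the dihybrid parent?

trans

The two most frequent classes are Z v (61) and z V (45); these are the parental (non-recombinant) types.
So the F1 carried Z v on one chromosome and z V on the other — the recessive alleles are on opposite chromosomes (trans / repulsion).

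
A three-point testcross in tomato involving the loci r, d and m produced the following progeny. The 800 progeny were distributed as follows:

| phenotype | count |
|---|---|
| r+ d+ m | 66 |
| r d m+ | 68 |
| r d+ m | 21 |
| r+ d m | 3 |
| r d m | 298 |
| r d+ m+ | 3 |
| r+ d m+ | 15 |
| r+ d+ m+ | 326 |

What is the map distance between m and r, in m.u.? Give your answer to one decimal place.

17.5 m.u.

The two most frequent reciprocal classes, r+ d+ m+ and r d m, are the parental types, so the F1 was r+ d+ m+ / r d m.
The two rarest classes, r d+ m+ and r+ d m, are the double crossovers. Comparing them with the parentals, only the r allele has switched, so r is the middle locus and the order is d – r – m.
Crossovers in the r–m interval produce the single-crossover classes r+ d+ m and r d m+ (66 + 68 = 134) plus the double crossovers (6).
RF(r–m) = (134 + 6) / 800 = 140/800 = 0.1750 → 17.5 m.u.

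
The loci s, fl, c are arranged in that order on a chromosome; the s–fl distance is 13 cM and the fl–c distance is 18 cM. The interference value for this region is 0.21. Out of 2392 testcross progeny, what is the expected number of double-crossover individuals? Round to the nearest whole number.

44

Map distances give recombination frequencies of 0.130 and 0.180 for the two intervals.
With interference 0.21 (so coincidence = 0.79), expected double-crossover frequency = 0.130 × 0.180 × 0.79 = 0.01849.
Expected number = 0.01849 × 2392 = 44.22 ≈ 44.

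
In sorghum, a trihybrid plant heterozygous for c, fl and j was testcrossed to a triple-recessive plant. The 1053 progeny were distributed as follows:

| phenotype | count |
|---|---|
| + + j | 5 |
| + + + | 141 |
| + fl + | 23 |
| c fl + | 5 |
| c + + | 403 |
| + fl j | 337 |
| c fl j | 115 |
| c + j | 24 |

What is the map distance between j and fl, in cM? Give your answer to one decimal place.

5.4 cM

The two most frequent reciprocal classes, c + + and + fl j, are the parental types, so the F1 was c + + / + fl j.
The two rarest classes, c fl + and + + j, are the double crossovers. Comparing them with the parentals, only the fl allele has switched, so fl is the middle locus and the order is j – fl – c.
Crossovers in the j–fl interval produce the single-crossover classes c + j and + fl + (24 + 23 = 47) plus the double crossovers (10).
RF(j–fl) = (47 + 10) / 1053 = 57/1053 = 0.0541 → 5.4 cM.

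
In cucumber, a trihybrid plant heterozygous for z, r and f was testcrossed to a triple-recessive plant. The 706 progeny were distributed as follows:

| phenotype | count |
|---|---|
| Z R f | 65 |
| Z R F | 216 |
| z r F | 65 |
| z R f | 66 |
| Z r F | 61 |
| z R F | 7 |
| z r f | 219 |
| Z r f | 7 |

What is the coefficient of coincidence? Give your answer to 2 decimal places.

The two most frequent reciprocal classes, z r f and Z R F, are the parental types, so the F1 was z r f / Z R F.
The two rarest classes, Z r f and z R F, are the double crossovers. Comparing them with the parentals, only the z allele has switched, so z is the middle locus and the order is r – z – f.
r–z: (127 + 14)/706 = 0.1997; z–f: (130 + 14)/706 = 0.2040.
Expected DCO frequency = 0.1997 × 0.2040 ≈ 0.04074; observed = 14/706 ≈ 0.01983.
Coefficient of coincidence = 0.01983/0.04074 ≈ 0.49.

0.49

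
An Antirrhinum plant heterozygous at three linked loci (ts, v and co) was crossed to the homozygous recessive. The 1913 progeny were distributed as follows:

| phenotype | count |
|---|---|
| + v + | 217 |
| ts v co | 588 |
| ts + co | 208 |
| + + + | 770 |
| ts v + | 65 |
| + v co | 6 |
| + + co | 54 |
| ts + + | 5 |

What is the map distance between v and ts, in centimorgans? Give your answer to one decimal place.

The two most frequent reciprocal classes, ts v co and + + +, are the parental types, so the F1 was ts v co / + + +.
The two rarest classes, + v co and ts + +, are the double crossovers. Comparing them with the parentals, only the ts allele has switched, so ts is the middle locus and the order is v – ts – co.
Crossovers in the v–ts interval produce the single-crossover classes ts + co and + v + (208 + 217 = 425) plus the double crossovers (11).
RF(v–ts) = (425 + 11) / 1913 = 436/1913 = 0.2279 → 22.8 centimorgans.

22.8 centimorgans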